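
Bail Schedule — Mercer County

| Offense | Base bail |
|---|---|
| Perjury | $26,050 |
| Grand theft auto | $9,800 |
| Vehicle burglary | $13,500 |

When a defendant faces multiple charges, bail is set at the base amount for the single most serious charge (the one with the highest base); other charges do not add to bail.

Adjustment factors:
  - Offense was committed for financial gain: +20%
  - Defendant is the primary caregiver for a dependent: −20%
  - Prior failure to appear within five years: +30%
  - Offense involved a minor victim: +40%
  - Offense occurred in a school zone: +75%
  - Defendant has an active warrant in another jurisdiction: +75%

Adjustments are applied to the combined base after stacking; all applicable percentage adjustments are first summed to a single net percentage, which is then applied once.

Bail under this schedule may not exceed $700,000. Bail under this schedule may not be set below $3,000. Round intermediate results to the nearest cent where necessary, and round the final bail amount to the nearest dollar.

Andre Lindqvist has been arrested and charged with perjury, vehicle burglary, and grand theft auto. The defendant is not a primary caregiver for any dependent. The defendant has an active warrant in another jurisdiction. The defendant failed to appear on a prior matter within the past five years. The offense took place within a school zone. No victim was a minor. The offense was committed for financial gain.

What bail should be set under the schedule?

Base amounts from the schedule: perjury $26,050; vehicle burglary $13,500; grand theft auto $9,800.
Stacking rule: use the highest base only. Highest is perjury at $26,050. Combined base = $26,050.
Net percentage adjustment: +20% +30% +75% +75% = +200%. $26,050 × 3 = $78,150.
$78,150 is within the $700,000 maximum.
$78,150 is at or above the $3,000 minimum.

$78,150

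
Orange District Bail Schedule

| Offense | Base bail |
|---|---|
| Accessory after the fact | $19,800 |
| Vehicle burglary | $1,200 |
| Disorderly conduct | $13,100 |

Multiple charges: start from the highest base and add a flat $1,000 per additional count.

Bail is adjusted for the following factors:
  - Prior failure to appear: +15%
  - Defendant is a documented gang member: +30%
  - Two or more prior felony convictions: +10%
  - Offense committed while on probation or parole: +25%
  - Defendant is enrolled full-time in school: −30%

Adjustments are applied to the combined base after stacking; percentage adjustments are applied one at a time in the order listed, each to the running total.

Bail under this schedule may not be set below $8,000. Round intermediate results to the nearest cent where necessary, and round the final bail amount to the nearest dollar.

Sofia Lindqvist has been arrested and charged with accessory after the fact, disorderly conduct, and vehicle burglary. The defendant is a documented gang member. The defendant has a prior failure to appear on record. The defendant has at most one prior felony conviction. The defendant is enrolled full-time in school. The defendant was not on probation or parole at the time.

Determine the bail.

Base amounts from the schedule: accessory after the fact $19,800; disorderly conduct $13,100; vehicle burglary $1,200.
Stacking rule: highest base plus $1,000 per additional charge. Highest is accessory after the fact at $19,800; 2 additional charges → +$2,000. Combined base = $21,800.
Prior failure to appear (+15%): $21,800 × 1.15 = $25,070.
Defendant is a documented gang member (+30%): $25,070 × 1.3 = $32,591.
Defendant is enrolled full-time in school (−30%): $32,591 × 0.7 = $22,813.70.
$22,813.70 is at or above the $8,000 minimum.
Rounded to the nearest dollar: $22,814.

$22,814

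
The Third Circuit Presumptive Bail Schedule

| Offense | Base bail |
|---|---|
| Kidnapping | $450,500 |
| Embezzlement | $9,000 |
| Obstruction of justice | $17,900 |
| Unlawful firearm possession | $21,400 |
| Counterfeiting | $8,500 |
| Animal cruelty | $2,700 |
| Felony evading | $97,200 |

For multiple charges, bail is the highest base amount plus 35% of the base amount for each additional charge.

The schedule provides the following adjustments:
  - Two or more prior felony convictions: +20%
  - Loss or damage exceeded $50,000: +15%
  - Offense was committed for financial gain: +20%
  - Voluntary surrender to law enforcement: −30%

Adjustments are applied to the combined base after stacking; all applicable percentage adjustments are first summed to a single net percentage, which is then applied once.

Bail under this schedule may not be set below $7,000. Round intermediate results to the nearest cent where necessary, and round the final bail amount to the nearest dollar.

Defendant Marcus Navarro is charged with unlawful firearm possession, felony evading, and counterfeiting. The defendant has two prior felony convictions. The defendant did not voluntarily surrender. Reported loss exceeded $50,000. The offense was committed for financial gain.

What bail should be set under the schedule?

$166,881

Base amounts from the schedule: unlawful firearm possession $21,400; felony evading $97,200; counterfeiting $8,500.
Stacking rule: highest base plus 35% of each additional charge. Highest is felony evading at $97,200. Additional: $21,400 × 35% = $7,490; $8,500 × 35% = $2,975. Combined base = $97,200 + $10,465 = $107,665.
Net percentage adjustment: +20% +15% +20% = +55%. $107,665 × 1.55 = $166,880.75.
$166,880.75 is at or above the $7,000 minimum.
Rounded to the nearest dollar: $166,881.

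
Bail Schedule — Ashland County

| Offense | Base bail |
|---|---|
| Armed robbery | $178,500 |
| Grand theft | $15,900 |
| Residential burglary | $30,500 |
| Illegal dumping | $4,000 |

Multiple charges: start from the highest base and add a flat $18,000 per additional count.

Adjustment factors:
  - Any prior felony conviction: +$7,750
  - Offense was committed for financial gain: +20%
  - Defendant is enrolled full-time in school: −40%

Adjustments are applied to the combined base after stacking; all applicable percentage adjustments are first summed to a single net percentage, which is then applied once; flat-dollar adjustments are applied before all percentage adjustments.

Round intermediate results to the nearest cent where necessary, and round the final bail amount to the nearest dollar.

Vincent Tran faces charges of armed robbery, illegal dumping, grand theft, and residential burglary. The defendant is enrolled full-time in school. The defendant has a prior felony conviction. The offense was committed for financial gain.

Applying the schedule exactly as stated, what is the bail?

$192,200

Base amounts from the schedule: armed robbery $178,500; illegal dumping $4,000; grand theft $15,900; residential burglary $30,500.
Stacking rule: highest base plus $18,000 per additional charge. Highest is armed robbery at $178,500; 3 additional charges → +$54,000. Combined base = $232,500.
Any prior felony conviction (+$7,750 flat): $232,500 + $7,750 = $240,250.
Net percentage adjustment: +20% −40% = −20%. $240,250 × 0.8 = $192,200.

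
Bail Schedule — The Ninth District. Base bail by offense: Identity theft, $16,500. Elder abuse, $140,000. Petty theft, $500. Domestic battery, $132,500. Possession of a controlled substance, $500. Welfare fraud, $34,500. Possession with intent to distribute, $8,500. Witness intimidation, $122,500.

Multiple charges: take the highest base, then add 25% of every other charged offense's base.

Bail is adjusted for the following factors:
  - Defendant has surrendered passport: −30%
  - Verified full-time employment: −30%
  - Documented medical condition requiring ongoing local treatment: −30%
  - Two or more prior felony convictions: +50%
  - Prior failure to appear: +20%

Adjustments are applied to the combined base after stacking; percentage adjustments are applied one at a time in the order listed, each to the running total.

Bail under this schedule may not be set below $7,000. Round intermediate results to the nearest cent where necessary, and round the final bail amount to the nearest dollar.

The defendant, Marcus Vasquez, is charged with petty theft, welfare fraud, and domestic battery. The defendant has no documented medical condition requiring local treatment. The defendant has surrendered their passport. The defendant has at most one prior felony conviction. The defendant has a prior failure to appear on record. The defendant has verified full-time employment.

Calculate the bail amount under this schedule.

Base amounts from the schedule: petty theft $500; welfare fraud $34,500; domestic battery $132,500.
Stacking rule: highest base plus 25% of each additional charge. Highest is domestic battery at $132,500. Additional: $500 × 25% = $125; $34,500 × 25% = $8,625. Combined base = $132,500 + $8,750 = $141,250.
Defendant has surrendered passport (−30%): $141,250 × 0.7 = $98,875.
Verified full-time employment (−30%): $98,875 × 0.7 = $69,212.50.
Prior failure to appear (+20%): $69,212.50 × 1.2 = $83,055.
$83,055 is at or above the $7,000 minimum.

$83,055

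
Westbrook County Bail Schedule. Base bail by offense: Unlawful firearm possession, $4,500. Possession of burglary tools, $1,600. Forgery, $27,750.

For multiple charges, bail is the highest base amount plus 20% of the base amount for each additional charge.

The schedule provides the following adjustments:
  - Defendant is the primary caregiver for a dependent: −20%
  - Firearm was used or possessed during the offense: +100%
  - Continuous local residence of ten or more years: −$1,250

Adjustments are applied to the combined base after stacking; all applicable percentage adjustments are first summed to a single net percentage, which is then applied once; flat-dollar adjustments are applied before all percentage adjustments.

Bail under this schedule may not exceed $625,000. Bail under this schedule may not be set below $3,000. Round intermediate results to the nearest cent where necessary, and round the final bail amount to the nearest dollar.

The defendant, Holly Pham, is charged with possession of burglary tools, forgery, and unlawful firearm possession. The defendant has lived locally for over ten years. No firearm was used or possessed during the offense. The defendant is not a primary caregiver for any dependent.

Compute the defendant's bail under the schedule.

$27,720

Base amounts from the schedule: possession of burglary tools $1,600; forgery $27,750; unlawful firearm possession $4,500.
Stacking rule: highest base plus 20% of each additional charge. Highest is forgery at $27,750. Additional: $1,600 × 20% = $320; $4,500 × 20% = $900. Combined base = $27,750 + $1,220 = $28,970.
Continuous local residence of ten or more years (−$1,250 flat): $28,970 − $1,250 = $27,720.
$27,720 is within the $625,000 maximum.
$27,720 is at or above the $3,000 minimum.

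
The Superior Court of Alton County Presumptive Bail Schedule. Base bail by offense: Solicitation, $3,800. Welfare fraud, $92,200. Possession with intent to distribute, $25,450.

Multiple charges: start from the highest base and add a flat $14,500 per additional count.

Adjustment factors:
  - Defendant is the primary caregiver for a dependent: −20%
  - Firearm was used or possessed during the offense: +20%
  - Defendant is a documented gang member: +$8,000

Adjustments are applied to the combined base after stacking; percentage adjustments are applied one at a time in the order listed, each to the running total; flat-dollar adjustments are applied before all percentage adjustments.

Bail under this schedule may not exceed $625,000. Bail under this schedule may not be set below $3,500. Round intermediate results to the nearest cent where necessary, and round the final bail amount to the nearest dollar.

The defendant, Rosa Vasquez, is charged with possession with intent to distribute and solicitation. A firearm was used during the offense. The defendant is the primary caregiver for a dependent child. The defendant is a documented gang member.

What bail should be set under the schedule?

$46,032

Base amounts from the schedule: possession with intent to distribute $25,450; solicitation $3,800.
Stacking rule: highest base plus $14,500 per additional charge. Highest is possession with intent to distribute at $25,450; 1 additional charge → +$14,500. Combined base = $39,950.
Defendant is a documented gang member (+$8,000 flat): $39,950 + $8,000 = $47,950.
Defendant is the primary caregiver for a dependent (−20%): $47,950 × 0.8 = $38,360.
Firearm was used or possessed during the offense (+20%): $38,360 × 1.2 = $46,032.
$46,032 is within the $625,000 maximum.
$46,032 is at or above the $3,500 minimum.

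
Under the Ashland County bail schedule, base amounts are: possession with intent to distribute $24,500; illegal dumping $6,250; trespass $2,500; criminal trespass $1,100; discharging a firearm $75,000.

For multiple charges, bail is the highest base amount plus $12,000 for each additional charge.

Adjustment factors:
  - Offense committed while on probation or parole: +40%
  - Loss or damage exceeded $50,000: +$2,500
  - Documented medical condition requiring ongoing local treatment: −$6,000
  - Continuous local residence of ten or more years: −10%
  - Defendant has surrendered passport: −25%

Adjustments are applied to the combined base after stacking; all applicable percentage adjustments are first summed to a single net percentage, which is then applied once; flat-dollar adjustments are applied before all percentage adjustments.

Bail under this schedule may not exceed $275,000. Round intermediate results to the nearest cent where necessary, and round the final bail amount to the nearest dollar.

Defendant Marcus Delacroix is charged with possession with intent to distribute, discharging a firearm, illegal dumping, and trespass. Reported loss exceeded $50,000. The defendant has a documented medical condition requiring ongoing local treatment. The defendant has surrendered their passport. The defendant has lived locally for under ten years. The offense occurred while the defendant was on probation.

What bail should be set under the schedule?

Base amounts from the schedule: possession with intent to distribute $24,500; discharging a firearm $75,000; illegal dumping $6,250; trespass $2,500.
Stacking rule: highest base plus $12,000 per additional charge. Highest is discharging a firearm at $75,000; 3 additional charges → +$36,000. Combined base = $111,000.
Loss or damage exceeded $50,000 (+$2,500 flat): $111,000 + $2,500 = $113,500.
Documented medical condition requiring ongoing local treatment (−$6,000 flat): $113,500 − $6,000 = $107,500.
Net percentage adjustment: +40% −25% = +15%. $107,500 × 1.15 = $123,625.
$123,625 is within the $275,000 maximum.

$123,625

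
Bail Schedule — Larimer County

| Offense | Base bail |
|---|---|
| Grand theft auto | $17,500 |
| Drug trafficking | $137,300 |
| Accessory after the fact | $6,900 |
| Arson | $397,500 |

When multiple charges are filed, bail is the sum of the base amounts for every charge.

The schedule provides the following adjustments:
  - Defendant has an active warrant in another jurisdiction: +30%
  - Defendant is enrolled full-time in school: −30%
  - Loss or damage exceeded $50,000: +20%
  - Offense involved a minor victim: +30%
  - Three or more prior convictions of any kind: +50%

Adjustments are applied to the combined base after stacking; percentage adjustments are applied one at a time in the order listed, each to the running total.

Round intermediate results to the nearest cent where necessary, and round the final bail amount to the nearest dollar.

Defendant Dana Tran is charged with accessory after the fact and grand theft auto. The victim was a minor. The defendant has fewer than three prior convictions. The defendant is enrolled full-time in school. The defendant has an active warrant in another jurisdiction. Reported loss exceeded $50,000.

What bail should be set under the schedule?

Base amounts from the schedule: accessory after the fact $6,900; grand theft auto $17,500.
Stacking rule: sum of all bases. $6,900 + $17,500 = $24,400.
Defendant has an active warrant in another jurisdiction (+30%): $24,400 × 1.3 = $31,720.
Defendant is enrolled full-time in school (−30%): $31,720 × 0.7 = $22,204.
Loss or damage exceeded $50,000 (+20%): $22,204 × 1.2 = $26,644.80.
Offense involved a minor victim (+30%): $26,644.80 × 1.3 = $34,638.24.
Rounded to the nearest dollar: $34,638.

$34,638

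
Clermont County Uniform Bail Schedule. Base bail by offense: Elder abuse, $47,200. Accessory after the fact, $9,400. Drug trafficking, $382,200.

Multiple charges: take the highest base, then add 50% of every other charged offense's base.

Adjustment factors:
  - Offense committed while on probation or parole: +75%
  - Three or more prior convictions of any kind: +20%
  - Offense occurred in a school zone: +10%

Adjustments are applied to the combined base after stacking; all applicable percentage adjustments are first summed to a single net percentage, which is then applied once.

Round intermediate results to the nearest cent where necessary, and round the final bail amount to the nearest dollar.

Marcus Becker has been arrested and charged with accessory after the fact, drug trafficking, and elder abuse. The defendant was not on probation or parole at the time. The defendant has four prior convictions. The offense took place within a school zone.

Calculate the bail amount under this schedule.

Base amounts from the schedule: accessory after the fact $9,400; drug trafficking $382,200; elder abuse $47,200.
Stacking rule: highest base plus 50% of each additional charge. Highest is drug trafficking at $382,200. Additional: $9,400 × 50% = $4,700; $47,200 × 50% = $23,600. Combined base = $382,200 + $28,300 = $410,500.
Net percentage adjustment: +20% +10% = +30%. $410,500 × 1.3 = $533,650.

$533,650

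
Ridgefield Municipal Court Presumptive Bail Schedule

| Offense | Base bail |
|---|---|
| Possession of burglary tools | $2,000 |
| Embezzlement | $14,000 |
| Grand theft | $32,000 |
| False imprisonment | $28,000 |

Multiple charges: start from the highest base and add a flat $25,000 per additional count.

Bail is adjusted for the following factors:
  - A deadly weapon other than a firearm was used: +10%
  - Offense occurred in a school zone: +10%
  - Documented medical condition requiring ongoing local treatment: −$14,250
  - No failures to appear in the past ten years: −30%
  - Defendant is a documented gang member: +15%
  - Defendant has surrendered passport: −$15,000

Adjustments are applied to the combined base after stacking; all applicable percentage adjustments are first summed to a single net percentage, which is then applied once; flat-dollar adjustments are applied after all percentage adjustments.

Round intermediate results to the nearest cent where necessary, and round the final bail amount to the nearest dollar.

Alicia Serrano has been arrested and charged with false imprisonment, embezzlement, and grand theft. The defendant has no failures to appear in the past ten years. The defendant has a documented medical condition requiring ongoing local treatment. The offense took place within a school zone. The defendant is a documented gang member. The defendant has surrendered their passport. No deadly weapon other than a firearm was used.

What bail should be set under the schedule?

Base amounts from the schedule: false imprisonment $28,000; embezzlement $14,000; grand theft $32,000.
Stacking rule: highest base plus $25,000 per additional charge. Highest is grand theft at $32,000; 2 additional charges → +$50,000. Combined base = $82,000.
Net percentage adjustment: +10% −30% +15% = −5%. $82,000 × 0.95 = $77,900.
Documented medical condition requiring ongoing local treatment (−$14,250 flat): $77,900 − $14,250 = $63,650.
Defendant has surrendered passport (−$15,000 flat): $63,650 − $15,000 = $48,650.

$48,650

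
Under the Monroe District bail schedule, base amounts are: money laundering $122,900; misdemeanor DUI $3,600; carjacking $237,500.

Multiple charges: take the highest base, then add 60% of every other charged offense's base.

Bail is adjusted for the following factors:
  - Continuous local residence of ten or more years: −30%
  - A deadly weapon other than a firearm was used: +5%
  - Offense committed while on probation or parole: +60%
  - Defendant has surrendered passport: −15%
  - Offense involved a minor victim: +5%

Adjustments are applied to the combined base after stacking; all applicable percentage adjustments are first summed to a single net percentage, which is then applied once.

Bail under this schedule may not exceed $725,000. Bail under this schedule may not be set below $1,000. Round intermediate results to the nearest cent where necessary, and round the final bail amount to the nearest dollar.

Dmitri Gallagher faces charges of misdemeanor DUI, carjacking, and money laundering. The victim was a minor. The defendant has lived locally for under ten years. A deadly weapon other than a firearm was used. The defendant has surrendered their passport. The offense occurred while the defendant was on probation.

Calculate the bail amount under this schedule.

Base amounts from the schedule: misdemeanor DUI $3,600; carjacking $237,500; money laundering $122,900.
Stacking rule: highest base plus 60% of each additional charge. Highest is carjacking at $237,500. Additional: $3,600 × 60% = $2,160; $122,900 × 60% = $73,740. Combined base = $237,500 + $75,900 = $313,400.
Net percentage adjustment: +5% +60% −15% +5% = +55%. $313,400 × 1.55 = $485,770.
$485,770 is within the $725,000 maximum.
$485,770 is at or above the $1,000 minimum.

$485,770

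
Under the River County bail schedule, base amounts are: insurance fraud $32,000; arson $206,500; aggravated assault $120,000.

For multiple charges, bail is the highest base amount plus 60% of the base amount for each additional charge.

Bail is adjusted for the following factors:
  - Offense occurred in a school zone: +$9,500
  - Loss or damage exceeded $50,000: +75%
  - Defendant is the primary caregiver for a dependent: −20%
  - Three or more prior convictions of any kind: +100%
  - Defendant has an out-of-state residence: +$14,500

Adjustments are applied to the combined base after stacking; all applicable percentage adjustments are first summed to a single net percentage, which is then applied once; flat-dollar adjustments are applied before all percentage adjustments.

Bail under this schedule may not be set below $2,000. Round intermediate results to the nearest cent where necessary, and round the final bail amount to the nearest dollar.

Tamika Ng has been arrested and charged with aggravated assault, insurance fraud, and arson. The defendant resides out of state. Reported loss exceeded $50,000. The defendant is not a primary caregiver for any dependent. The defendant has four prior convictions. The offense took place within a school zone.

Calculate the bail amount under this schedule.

$884,675

Base amounts from the schedule: aggravated assault $120,000; insurance fraud $32,000; arson $206,500.
Stacking rule: highest base plus 60% of each additional charge. Highest is arson at $206,500. Additional: $120,000 × 60% = $72,000; $32,000 × 60% = $19,200. Combined base = $206,500 + $91,200 = $297,700.
Offense occurred in a school zone (+$9,500 flat): $297,700 + $9,500 = $307,200.
Defendant has an out-of-state residence (+$14,500 flat): $307,200 + $14,500 = $321,700.
Net percentage adjustment: +75% +100% = +175%. $321,700 × 2.75 = $884,675.
$884,675 is at or above the $2,000 minimum.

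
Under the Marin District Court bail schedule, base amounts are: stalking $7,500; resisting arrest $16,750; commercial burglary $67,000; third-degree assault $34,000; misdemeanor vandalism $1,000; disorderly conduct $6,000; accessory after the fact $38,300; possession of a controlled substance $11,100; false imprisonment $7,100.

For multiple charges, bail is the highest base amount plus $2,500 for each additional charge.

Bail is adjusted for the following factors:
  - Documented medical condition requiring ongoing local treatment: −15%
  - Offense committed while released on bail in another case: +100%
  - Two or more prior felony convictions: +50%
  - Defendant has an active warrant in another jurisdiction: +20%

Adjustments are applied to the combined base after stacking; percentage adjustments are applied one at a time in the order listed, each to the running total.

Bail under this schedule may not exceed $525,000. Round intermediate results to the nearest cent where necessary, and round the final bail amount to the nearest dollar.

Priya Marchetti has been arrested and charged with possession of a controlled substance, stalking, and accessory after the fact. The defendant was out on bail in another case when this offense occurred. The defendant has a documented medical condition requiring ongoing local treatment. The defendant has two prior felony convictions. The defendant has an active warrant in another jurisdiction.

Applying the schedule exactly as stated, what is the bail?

$132,498

Base amounts from the schedule: possession of a controlled substance $11,100; stalking $7,500; accessory after the fact $38,300.
Stacking rule: highest base plus $2,500 per additional charge. Highest is accessory after the fact at $38,300; 2 additional charges → +$5,000. Combined base = $43,300.
Documented medical condition requiring ongoing local treatment (−15%): $43,300 × 0.85 = $36,805.
Offense committed while released on bail in another case (+100%): $36,805 × 2 = $73,610.
Two or more prior felony convictions (+50%): $73,610 × 1.5 = $110,415.
Defendant has an active warrant in another jurisdiction (+20%): $110,415 × 1.2 = $132,498.
$132,498 is within the $525,000 maximum.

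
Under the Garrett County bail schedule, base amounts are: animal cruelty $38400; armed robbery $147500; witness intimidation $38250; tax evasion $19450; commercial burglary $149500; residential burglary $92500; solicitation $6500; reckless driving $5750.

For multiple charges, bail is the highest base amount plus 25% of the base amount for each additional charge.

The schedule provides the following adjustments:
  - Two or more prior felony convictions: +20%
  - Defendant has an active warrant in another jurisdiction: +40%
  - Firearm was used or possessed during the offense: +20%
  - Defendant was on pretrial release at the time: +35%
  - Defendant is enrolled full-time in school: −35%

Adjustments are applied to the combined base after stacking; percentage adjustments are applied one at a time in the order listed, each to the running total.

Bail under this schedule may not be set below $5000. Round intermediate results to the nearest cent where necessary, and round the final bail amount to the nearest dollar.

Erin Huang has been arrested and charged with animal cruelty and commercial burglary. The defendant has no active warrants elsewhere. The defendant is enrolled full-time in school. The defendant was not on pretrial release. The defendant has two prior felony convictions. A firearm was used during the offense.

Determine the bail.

Base amounts from the schedule: animal cruelty $38400; commercial burglary $149500.
Stacking rule: highest base plus 25% of each additional charge. Highest is commercial burglary at $149500. Additional: $38400 × 25% = $9600. Combined base = $149500 + $9600 = $159100.
Two or more prior felony convictions (+20%): $159100 × 1.2 = $190920.
Firearm was used or possessed during the offense (+20%): $190920 × 1.2 = $229104.
Defendant is enrolled full-time in school (−35%): $229104 × 0.65 = $148917.60.
$148917.60 is at or above the $5000 minimum.
Rounded to the nearest dollar: $148918.

$148918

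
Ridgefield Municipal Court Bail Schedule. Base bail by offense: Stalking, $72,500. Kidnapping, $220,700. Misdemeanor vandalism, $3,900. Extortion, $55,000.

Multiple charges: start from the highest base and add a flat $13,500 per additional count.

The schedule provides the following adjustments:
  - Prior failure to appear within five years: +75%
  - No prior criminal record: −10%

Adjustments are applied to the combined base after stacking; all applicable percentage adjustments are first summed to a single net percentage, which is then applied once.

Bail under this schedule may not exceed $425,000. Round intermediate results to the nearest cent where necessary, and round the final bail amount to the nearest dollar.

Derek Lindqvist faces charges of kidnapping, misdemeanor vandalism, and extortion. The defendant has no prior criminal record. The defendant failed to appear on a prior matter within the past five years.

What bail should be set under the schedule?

Base amounts from the schedule: kidnapping $220,700; misdemeanor vandalism $3,900; extortion $55,000.
Stacking rule: highest base plus $13,500 per additional charge. Highest is kidnapping at $220,700; 2 additional charges → +$27,000. Combined base = $247,700.
Net percentage adjustment: +75% −10% = +65%. $247,700 × 1.65 = $408,705.
$408,705 is within the $425,000 maximum.

$408,705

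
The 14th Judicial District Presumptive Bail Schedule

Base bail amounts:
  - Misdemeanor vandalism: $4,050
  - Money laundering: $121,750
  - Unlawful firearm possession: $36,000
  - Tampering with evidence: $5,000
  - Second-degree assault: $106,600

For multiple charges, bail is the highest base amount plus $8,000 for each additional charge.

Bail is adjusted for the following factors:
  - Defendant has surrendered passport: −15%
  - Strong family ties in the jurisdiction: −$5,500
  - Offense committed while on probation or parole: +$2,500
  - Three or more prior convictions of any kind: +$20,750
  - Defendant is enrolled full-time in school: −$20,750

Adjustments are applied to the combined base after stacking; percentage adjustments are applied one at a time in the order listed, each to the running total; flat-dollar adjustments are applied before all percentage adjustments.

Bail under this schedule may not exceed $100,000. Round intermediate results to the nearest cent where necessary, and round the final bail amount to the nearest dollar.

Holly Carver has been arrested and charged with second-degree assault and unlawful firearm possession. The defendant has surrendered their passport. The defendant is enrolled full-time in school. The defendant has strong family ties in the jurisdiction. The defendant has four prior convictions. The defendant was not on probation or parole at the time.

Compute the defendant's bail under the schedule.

$92,735

Base amounts from the schedule: second-degree assault $106,600; unlawful firearm possession $36,000.
Stacking rule: highest base plus $8,000 per additional charge. Highest is second-degree assault at $106,600; 1 additional charge → +$8,000. Combined base = $114,600.
Strong family ties in the jurisdiction (−$5,500 flat): $114,600 − $5,500 = $109,100.
Three or more prior convictions of any kind (+$20,750 flat): $109,100 + $20,750 = $129,850.
Defendant is enrolled full-time in school (−$20,750 flat): $129,850 − $20,750 = $109,100.
Defendant has surrendered passport (−15%): $109,100 × 0.85 = $92,735.
$92,735 is within the $100,000 maximum.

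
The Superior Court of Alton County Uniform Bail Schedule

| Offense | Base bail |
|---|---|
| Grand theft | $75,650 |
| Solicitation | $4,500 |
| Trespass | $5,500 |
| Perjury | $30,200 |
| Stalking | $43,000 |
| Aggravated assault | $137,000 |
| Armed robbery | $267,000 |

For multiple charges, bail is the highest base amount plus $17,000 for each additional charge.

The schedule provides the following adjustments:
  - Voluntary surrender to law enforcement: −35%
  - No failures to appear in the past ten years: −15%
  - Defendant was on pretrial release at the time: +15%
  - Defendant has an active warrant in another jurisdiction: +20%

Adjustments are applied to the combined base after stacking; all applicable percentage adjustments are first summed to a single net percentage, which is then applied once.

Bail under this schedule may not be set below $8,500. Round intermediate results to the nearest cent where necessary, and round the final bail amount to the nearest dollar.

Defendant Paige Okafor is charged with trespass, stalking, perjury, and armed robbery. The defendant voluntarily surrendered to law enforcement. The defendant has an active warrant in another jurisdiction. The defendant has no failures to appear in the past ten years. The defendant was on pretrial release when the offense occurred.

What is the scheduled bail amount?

$270,300

Base amounts from the schedule: trespass $5,500; stalking $43,000; perjury $30,200; armed robbery $267,000.
Stacking rule: highest base plus $17,000 per additional charge. Highest is armed robbery at $267,000; 3 additional charges → +$51,000. Combined base = $318,000.
Net percentage adjustment: −35% −15% +15% +20% = −15%. $318,000 × 0.85 = $270,300.
$270,300 is at or above the $8,500 minimum.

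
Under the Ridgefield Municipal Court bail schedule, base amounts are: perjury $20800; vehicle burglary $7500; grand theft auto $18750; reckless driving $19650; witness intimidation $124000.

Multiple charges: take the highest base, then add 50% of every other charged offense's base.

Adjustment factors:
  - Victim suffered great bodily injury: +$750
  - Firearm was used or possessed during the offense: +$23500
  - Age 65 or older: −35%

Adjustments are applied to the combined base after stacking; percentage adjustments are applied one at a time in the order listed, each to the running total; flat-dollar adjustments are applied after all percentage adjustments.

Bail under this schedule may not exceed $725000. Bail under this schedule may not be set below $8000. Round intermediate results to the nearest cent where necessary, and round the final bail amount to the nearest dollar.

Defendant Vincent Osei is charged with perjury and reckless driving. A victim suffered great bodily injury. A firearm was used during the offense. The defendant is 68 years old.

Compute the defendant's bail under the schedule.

$44156

Base amounts from the schedule: perjury $20800; reckless driving $19650.
Stacking rule: highest base plus 50% of each additional charge. Highest is perjury at $20800. Additional: $19650 × 50% = $9825. Combined base = $20800 + $9825 = $30625.
Age 65 or older (−35%): $30625 × 0.65 = $19906.25.
Victim suffered great bodily injury (+$750 flat): $19906.25 + $750 = $20656.25.
Firearm was used or possessed during the offense (+$23500 flat): $20656.25 + $23500 = $44156.25.
$44156.25 is within the $725000 maximum.
$44156.25 is at or above the $8000 minimum.
Rounded to the nearest dollar: $44156.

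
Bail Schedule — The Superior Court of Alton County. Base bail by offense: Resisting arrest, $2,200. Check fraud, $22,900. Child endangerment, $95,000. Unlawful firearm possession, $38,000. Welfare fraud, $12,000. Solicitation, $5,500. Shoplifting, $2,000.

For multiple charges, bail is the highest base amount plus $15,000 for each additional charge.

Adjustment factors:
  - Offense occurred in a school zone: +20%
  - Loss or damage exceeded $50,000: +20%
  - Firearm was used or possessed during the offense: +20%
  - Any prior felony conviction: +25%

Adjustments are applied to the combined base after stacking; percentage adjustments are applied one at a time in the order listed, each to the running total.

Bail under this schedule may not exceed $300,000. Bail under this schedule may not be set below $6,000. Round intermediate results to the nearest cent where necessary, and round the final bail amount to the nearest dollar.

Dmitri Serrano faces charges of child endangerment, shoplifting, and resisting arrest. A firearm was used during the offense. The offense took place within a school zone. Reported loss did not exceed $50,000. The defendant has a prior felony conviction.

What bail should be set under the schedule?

$225,000

Base amounts from the schedule: child endangerment $95,000; shoplifting $2,000; resisting arrest $2,200.
Stacking rule: highest base plus $15,000 per additional charge. Highest is child endangerment at $95,000; 2 additional charges → +$30,000. Combined base = $125,000.
Offense occurred in a school zone (+20%): $125,000 × 1.2 = $150,000.
Firearm was used or possessed during the offense (+20%): $150,000 × 1.2 = $180,000.
Any prior felony conviction (+25%): $180,000 × 1.25 = $225,000.
$225,000 is within the $300,000 maximum.
$225,000 is at or above the $6,000 minimum.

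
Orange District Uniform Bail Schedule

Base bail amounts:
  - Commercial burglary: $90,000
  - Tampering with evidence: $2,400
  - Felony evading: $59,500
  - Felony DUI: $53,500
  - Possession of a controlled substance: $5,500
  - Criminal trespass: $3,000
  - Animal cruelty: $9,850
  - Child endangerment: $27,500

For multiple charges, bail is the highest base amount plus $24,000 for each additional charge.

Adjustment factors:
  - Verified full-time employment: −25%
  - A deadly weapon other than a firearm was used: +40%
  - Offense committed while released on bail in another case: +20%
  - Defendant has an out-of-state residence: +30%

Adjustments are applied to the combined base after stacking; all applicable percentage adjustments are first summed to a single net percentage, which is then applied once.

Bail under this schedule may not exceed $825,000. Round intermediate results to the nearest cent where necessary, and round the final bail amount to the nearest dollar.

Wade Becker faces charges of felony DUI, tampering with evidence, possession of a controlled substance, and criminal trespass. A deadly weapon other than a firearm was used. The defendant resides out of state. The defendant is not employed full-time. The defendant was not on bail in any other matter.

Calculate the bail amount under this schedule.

Base amounts from the schedule: felony DUI $53,500; tampering with evidence $2,400; possession of a controlled substance $5,500; criminal trespass $3,000.
Stacking rule: highest base plus $24,000 per additional charge. Highest is felony DUI at $53,500; 3 additional charges → +$72,000. Combined base = $125,500.
Net percentage adjustment: +40% +30% = +70%. $125,500 × 1.7 = $213,350.
$213,350 is within the $825,000 maximum.

$213,350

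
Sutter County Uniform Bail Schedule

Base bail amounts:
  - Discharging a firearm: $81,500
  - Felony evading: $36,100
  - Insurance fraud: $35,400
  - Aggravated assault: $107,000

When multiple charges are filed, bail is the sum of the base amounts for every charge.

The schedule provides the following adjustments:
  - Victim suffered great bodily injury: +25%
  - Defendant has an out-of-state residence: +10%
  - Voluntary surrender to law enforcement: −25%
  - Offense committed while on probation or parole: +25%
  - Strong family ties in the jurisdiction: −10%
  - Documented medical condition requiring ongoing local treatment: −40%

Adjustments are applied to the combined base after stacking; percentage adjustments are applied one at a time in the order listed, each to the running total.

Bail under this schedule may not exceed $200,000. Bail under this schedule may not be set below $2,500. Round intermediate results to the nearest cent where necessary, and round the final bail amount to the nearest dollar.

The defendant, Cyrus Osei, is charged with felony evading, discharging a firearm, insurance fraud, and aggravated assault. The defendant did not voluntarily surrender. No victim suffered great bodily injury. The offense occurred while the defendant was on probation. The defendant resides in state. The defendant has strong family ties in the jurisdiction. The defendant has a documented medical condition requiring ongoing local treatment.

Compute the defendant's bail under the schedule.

Base amounts from the schedule: felony evading $36,100; discharging a firearm $81,500; insurance fraud $35,400; aggravated assault $107,000.
Stacking rule: sum of all bases. $36,100 + $81,500 + $35,400 + $107,000 = $260,000.
Offense committed while on probation or parole (+25%): $260,000 × 1.25 = $325,000.
Strong family ties in the jurisdiction (−10%): $325,000 × 0.9 = $292,500.
Documented medical condition requiring ongoing local treatment (−40%): $292,500 × 0.6 = $175,500.
$175,500 is within the $200,000 maximum.
$175,500 is at or above the $2,500 minimum.

$175,500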